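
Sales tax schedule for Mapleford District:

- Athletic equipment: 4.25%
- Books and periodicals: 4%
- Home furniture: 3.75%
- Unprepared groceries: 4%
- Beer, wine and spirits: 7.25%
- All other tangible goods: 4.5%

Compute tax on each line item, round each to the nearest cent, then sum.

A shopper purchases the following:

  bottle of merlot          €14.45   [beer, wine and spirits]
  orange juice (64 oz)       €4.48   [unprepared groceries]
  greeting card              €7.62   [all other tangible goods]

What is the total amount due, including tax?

€28.12

Bottle of merlot €14.45: beer, wine and spirits → 7.25% → €1.05
Orange juice (64 oz) €4.48: unprepared groceries → 4% → €0.18
Greeting card €7.62: all other tangible goods → 4.5% → €0.34
Subtotal = €26.55; tax = €1.57; total due = €28.12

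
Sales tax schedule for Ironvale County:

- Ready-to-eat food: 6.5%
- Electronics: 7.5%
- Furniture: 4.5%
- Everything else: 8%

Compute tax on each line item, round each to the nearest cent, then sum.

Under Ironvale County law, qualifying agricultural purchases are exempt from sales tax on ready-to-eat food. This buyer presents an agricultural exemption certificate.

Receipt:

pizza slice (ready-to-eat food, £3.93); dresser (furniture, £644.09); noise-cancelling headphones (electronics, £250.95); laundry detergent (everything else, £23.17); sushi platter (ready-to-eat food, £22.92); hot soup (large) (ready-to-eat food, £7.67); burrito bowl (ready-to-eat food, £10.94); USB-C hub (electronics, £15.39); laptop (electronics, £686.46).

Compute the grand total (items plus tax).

Pizza slice £3.93: ready-to-eat food, buyer-exempt → 0% → £0.00
Dresser £644.09: furniture → 4.5% → £28.98
Noise-cancelling headphones £250.95: electronics → 7.5% → £18.82
Laundry detergent £23.17: everything else → 8% → £1.85
Sushi platter £22.92: ready-to-eat food, buyer-exempt → 0% → £0.00
Hot soup (large) £7.67: ready-to-eat food, buyer-exempt → 0% → £0.00
Burrito bowl £10.94: ready-to-eat food, buyer-exempt → 0% → £0.00
USB-C hub £15.39: electronics → 7.5% → £1.15
Laptop £686.46: electronics → 7.5% → £51.48
Subtotal = £1665.52; tax = £102.28; total due = £1767.80

£1767.80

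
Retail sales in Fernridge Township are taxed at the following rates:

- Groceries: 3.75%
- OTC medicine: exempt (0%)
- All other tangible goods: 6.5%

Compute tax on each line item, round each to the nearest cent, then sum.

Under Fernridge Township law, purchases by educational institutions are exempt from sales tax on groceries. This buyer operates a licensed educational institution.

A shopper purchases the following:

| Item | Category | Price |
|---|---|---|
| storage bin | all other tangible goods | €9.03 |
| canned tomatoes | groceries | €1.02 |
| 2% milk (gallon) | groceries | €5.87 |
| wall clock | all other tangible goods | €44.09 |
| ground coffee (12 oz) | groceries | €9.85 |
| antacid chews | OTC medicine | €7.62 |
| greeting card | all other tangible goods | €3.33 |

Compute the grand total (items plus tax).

Storage bin €9.03: all other tangible goods → 6.5% → €0.59
Canned tomatoes €1.02: groceries, buyer-exempt → 0% → €0.00
2% milk (gallon) €5.87: groceries, buyer-exempt → 0% → €0.00
Wall clock €44.09: all other tangible goods → 6.5% → €2.87
Ground coffee (12 oz) €9.85: groceries, buyer-exempt → 0% → €0.00
Antacid chews €7.62: OTC medicine → 0% → €0.00
Greeting card €3.33: all other tangible goods → 6.5% → €0.22
Subtotal = €80.81; tax = €3.68; total due = €84.49

€84.49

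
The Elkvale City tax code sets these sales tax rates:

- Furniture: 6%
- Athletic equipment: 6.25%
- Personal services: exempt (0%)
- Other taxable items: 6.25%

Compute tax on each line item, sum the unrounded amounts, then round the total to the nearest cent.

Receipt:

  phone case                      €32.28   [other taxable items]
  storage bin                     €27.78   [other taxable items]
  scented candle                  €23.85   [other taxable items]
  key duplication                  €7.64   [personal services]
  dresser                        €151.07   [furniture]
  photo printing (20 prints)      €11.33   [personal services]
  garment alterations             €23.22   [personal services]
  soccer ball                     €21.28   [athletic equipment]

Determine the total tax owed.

€15.64

Phone case €32.28: other taxable items → 6.25% → €2.0175
Storage bin €27.78: other taxable items → 6.25% → €1.73625
Scented candle €23.85: other taxable items → 6.25% → €1.490625
Key duplication €7.64: personal services → 0% → €0.00
Dresser €151.07: furniture → 6% → €9.0642
Photo printing (20 prints) €11.33: personal services → 0% → €0.00
Garment alterations €23.22: personal services → 0% → €0.00
Soccer ball €21.28: athletic equipment → 6.25% → €1.33
Unrounded tax sum = €15.638575 → €15.64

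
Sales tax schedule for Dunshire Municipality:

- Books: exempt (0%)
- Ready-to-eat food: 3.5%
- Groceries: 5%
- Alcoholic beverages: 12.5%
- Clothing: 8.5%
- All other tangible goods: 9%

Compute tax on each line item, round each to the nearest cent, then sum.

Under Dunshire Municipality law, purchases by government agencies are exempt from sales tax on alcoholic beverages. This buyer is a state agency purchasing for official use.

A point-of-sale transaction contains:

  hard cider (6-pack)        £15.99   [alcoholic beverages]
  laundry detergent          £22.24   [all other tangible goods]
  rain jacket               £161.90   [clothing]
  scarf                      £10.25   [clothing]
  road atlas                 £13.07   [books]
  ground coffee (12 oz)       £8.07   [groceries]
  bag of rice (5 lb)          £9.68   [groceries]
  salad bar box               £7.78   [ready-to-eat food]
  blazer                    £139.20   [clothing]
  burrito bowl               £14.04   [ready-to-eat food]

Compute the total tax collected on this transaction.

Hard cider (6-pack) £15.99: alcoholic beverages, buyer-exempt → 0% → £0.00
Laundry detergent £22.24: all other tangible goods → 9% → £2.00
Rain jacket £161.90: clothing → 8.5% → £13.76
Scarf £10.25: clothing → 8.5% → £0.87
Road atlas £13.07: books → 0% → £0.00
Ground coffee (12 oz) £8.07: groceries → 5% → £0.40
Bag of rice (5 lb) £9.68: groceries → 5% → £0.48
Salad bar box £7.78: ready-to-eat food → 3.5% → £0.27
Blazer £139.20: clothing → 8.5% → £11.83
Burrito bowl £14.04: ready-to-eat food → 3.5% → £0.49
Total tax = £2.00 + £13.76 + £0.87 + £0.40 + £0.48 + £0.27 + £11.83 + £0.49 = £30.10

£30.10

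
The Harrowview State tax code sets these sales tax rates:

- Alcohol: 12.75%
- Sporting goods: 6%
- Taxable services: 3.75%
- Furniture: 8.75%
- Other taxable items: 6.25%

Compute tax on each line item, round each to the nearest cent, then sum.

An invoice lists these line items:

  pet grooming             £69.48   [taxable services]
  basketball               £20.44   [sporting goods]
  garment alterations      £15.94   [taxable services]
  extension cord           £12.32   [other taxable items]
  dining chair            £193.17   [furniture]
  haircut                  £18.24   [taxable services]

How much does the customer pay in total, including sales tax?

£352.38

Pet grooming £69.48: taxable services → 3.75% → £2.61
Basketball £20.44: sporting goods → 6% → £1.23
Garment alterations £15.94: taxable services → 3.75% → £0.60
Extension cord £12.32: other taxable items → 6.25% → £0.77
Dining chair £193.17: furniture → 8.75% → £16.90
Haircut £18.24: taxable services → 3.75% → £0.68
Subtotal = £329.59; tax = £22.79; total due = £352.38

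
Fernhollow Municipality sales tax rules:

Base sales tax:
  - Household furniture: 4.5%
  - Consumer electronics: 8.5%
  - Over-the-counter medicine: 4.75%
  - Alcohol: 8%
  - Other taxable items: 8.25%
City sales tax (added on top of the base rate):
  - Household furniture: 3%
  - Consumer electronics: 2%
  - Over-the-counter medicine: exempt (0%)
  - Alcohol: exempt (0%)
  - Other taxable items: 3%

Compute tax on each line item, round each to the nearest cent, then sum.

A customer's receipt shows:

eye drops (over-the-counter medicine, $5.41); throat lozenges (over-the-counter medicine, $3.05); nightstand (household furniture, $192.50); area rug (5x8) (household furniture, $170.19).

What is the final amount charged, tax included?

$398.75

Eye drops $5.41: over-the-counter medicine → 4.75% + 0% city = 4.75% → $0.26
Throat lozenges $3.05: over-the-counter medicine → 4.75% + 0% city = 4.75% → $0.14
Nightstand $192.50: household furniture → 4.5% + 3% city = 7.5% → $14.44
Area rug (5x8) $170.19: household furniture → 4.5% + 3% city = 7.5% → $12.76
Subtotal = $371.15; tax = $27.60; total due = $398.75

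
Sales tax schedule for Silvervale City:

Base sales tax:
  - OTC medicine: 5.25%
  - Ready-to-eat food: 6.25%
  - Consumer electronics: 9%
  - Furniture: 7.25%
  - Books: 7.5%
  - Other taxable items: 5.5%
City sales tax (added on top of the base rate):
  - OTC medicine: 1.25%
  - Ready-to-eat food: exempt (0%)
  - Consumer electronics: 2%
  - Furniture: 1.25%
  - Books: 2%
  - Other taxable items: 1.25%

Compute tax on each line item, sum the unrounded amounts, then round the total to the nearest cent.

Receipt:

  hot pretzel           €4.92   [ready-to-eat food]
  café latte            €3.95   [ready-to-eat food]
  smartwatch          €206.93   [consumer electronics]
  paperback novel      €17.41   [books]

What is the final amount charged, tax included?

Hot pretzel €4.92: ready-to-eat food → 6.25% + 0% city = 6.25% → €0.3075
Café latte €3.95: ready-to-eat food → 6.25% + 0% city = 6.25% → €0.246875
Smartwatch €206.93: consumer electronics → 9% + 2% city = 11% → €22.7623
Paperback novel €17.41: books → 7.5% + 2% city = 9.5% → €1.65395
Subtotal = €233.21; unrounded tax = €24.970625 → €24.97; total due = €258.18

€258.18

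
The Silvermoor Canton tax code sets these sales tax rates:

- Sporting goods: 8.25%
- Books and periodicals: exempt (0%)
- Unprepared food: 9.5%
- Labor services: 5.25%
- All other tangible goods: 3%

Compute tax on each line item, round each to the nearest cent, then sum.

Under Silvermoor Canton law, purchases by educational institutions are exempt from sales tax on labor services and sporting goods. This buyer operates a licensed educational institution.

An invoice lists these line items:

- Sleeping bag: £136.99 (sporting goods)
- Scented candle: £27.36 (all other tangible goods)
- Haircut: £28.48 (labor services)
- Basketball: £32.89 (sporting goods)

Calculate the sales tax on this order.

£0.82

Sleeping bag £136.99: sporting goods, buyer-exempt → 0% → £0.00
Scented candle £27.36: all other tangible goods → 3% → £0.82
Haircut £28.48: labor services, buyer-exempt → 0% → £0.00
Basketball £32.89: sporting goods, buyer-exempt → 0% → £0.00
Total tax = £0.82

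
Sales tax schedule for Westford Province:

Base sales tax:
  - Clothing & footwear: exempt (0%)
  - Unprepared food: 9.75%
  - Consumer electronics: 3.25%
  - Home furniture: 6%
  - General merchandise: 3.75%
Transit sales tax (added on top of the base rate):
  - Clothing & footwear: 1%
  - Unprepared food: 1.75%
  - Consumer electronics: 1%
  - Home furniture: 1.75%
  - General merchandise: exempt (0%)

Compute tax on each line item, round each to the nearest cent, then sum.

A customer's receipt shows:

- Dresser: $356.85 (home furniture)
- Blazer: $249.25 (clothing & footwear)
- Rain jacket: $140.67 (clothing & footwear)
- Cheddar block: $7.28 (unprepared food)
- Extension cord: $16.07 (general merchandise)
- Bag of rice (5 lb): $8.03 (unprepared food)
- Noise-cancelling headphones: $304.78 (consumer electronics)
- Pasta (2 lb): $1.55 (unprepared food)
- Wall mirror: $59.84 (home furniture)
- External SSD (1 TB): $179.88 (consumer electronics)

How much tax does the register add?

$59.33

Dresser $356.85: home furniture → 6% + 1.75% transit = 7.75% → $27.66
Blazer $249.25: clothing & footwear → 0% + 1% transit = 1% → $2.49
Rain jacket $140.67: clothing & footwear → 0% + 1% transit = 1% → $1.41
Cheddar block $7.28: unprepared food → 9.75% + 1.75% transit = 11.5% → $0.84
Extension cord $16.07: general merchandise → 3.75% + 0% transit = 3.75% → $0.60
Bag of rice (5 lb) $8.03: unprepared food → 9.75% + 1.75% transit = 11.5% → $0.92
Noise-cancelling headphones $304.78: consumer electronics → 3.25% + 1% transit = 4.25% → $12.95
Pasta (2 lb) $1.55: unprepared food → 9.75% + 1.75% transit = 11.5% → $0.18
Wall mirror $59.84: home furniture → 6% + 1.75% transit = 7.75% → $4.64
External SSD (1 TB) $179.88: consumer electronics → 3.25% + 1% transit = 4.25% → $7.64
Total tax = $27.66 + $2.49 + $1.41 + $0.84 + $0.60 + $0.92 + $12.95 + $0.18 + $4.64 + $7.64 = $59.33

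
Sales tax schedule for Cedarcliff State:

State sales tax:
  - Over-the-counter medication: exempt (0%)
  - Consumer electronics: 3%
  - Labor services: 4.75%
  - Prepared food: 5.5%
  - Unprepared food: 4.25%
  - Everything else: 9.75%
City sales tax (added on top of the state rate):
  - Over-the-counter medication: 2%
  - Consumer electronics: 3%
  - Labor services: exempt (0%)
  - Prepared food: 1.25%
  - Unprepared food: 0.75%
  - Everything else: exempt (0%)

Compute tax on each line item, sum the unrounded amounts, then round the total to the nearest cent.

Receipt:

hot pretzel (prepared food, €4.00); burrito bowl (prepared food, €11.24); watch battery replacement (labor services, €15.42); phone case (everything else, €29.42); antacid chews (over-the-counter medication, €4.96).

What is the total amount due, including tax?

€69.77

Hot pretzel €4.00: prepared food → 5.5% + 1.25% city = 6.75% → €0.27
Burrito bowl €11.24: prepared food → 5.5% + 1.25% city = 6.75% → €0.7587
Watch battery replacement €15.42: labor services → 4.75% + 0% city = 4.75% → €0.73245
Phone case €29.42: everything else → 9.75% + 0% city = 9.75% → €2.86845
Antacid chews €4.96: over-the-counter medication → 0% + 2% city = 2% → €0.0992
Subtotal = €65.04; unrounded tax = €4.7288 → €4.73; total due = €69.77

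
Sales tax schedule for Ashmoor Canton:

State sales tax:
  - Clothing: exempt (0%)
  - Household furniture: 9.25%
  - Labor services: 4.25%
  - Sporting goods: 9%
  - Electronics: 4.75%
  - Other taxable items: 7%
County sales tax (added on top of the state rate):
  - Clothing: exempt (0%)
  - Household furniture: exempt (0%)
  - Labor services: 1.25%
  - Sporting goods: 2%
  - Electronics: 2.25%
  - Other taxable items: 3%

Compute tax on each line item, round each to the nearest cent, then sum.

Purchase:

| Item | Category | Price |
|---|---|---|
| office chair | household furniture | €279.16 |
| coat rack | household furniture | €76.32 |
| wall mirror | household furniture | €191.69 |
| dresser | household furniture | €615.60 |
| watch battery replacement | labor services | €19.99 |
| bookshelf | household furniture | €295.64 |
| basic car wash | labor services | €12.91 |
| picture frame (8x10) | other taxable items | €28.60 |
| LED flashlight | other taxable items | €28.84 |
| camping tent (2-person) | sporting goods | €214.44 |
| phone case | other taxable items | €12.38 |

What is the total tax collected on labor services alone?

€1.81

Watch battery replacement €19.99: labor services → 4.25% + 1.25% county = 5.5% → €1.10
Basic car wash €12.91: labor services → 4.25% + 1.25% county = 5.5% → €0.71
Tax on labor services = €1.10 + €0.71 = €1.81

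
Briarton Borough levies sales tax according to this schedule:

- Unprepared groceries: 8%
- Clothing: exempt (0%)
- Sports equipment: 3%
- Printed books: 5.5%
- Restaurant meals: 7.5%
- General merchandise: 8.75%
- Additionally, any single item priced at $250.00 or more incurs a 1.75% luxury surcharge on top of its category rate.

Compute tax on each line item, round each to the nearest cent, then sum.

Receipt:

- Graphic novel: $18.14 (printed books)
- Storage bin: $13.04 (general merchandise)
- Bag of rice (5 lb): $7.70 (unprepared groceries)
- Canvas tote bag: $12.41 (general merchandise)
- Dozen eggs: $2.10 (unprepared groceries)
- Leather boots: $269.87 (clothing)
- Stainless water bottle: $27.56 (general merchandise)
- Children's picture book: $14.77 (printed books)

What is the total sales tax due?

Graphic novel $18.14: printed books → 5.5% → $1.00
Storage bin $13.04: general merchandise → 8.75% → $1.14
Bag of rice (5 lb) $7.70: unprepared groceries → 8% → $0.62
Canvas tote bag $12.41: general merchandise → 8.75% → $1.09
Dozen eggs $2.10: unprepared groceries → 8% → $0.17
Leather boots $269.87: clothing → 0% + 1.75% surcharge = 1.75% → $4.72
Stainless water bottle $27.56: general merchandise → 8.75% → $2.41
Children's picture book $14.77: printed books → 5.5% → $0.81
Total tax = $1.00 + $1.14 + $0.62 + $1.09 + $0.17 + $4.72 + $2.41 + $0.81 = $11.96

$11.96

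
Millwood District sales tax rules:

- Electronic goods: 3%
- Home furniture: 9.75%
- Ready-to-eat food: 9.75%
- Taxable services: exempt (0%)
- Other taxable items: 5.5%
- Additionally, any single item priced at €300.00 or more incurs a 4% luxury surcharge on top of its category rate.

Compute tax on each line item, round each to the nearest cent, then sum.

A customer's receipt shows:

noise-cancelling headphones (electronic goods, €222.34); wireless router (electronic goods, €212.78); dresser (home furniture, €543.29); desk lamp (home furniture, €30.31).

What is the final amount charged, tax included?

€1099.43

Noise-cancelling headphones €222.34: electronic goods → 3% → €6.67
Wireless router €212.78: electronic goods → 3% → €6.38
Dresser €543.29: home furniture → 9.75% + 4% surcharge = 13.75% → €74.70
Desk lamp €30.31: home furniture → 9.75% → €2.96
Subtotal = €1008.72; tax = €90.71; total due = €1099.43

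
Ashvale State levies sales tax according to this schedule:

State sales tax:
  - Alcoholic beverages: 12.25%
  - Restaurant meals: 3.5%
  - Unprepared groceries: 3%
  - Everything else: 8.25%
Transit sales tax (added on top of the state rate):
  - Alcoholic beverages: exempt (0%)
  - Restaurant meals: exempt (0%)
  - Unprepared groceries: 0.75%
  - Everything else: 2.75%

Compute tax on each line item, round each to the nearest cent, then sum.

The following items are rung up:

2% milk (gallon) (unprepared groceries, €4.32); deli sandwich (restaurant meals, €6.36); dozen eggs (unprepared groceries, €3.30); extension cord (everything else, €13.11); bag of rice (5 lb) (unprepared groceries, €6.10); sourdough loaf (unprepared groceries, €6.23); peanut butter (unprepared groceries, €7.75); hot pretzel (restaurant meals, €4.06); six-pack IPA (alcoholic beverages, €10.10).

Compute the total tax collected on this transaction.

2% milk (gallon) €4.32: unprepared groceries → 3% + 0.75% transit = 3.75% → €0.16
Deli sandwich €6.36: restaurant meals → 3.5% + 0% transit = 3.5% → €0.22
Dozen eggs €3.30: unprepared groceries → 3% + 0.75% transit = 3.75% → €0.12
Extension cord €13.11: everything else → 8.25% + 2.75% transit = 11% → €1.44
Bag of rice (5 lb) €6.10: unprepared groceries → 3% + 0.75% transit = 3.75% → €0.23
Sourdough loaf €6.23: unprepared groceries → 3% + 0.75% transit = 3.75% → €0.23
Peanut butter €7.75: unprepared groceries → 3% + 0.75% transit = 3.75% → €0.29
Hot pretzel €4.06: restaurant meals → 3.5% + 0% transit = 3.5% → €0.14
Six-pack IPA €10.10: alcoholic beverages → 12.25% + 0% transit = 12.25% → €1.24
Total tax = €0.16 + €0.22 + €0.12 + €1.44 + €0.23 + €0.23 + €0.29 + €0.14 + €1.24 = €4.07

€4.07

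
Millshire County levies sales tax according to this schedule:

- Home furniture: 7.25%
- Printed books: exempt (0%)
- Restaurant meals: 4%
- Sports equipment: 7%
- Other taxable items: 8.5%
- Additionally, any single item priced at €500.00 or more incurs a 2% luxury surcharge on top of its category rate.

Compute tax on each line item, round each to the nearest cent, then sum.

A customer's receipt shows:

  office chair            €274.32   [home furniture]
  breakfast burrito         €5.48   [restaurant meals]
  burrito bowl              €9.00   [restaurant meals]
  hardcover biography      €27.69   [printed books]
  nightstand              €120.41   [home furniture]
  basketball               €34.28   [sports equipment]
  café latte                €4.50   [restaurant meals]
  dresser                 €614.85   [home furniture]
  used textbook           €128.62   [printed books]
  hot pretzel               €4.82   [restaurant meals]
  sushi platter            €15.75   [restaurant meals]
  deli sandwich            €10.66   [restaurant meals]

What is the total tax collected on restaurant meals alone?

Breakfast burrito €5.48: restaurant meals → 4% → €0.22
Burrito bowl €9.00: restaurant meals → 4% → €0.36
Café latte €4.50: restaurant meals → 4% → €0.18
Hot pretzel €4.82: restaurant meals → 4% → €0.19
Sushi platter €15.75: restaurant meals → 4% → €0.63
Deli sandwich €10.66: restaurant meals → 4% → €0.43
Tax on restaurant meals = €0.22 + €0.36 + €0.18 + €0.19 + €0.63 + €0.43 = €2.01

€2.01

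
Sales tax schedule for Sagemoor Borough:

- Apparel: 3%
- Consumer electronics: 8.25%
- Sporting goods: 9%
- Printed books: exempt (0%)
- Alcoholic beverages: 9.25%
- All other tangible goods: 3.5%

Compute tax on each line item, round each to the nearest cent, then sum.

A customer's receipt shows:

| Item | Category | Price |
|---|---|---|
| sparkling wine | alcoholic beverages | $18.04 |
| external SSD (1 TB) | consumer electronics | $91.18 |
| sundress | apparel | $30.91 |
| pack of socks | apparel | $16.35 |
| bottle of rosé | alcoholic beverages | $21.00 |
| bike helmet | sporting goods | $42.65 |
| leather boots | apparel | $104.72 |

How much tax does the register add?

$19.53

Sparkling wine $18.04: alcoholic beverages → 9.25% → $1.67
External SSD (1 TB) $91.18: consumer electronics → 8.25% → $7.52
Sundress $30.91: apparel → 3% → $0.93
Pack of socks $16.35: apparel → 3% → $0.49
Bottle of rosé $21.00: alcoholic beverages → 9.25% → $1.94
Bike helmet $42.65: sporting goods → 9% → $3.84
Leather boots $104.72: apparel → 3% → $3.14
Total tax = $1.67 + $7.52 + $0.93 + $0.49 + $1.94 + $3.84 + $3.14 = $19.53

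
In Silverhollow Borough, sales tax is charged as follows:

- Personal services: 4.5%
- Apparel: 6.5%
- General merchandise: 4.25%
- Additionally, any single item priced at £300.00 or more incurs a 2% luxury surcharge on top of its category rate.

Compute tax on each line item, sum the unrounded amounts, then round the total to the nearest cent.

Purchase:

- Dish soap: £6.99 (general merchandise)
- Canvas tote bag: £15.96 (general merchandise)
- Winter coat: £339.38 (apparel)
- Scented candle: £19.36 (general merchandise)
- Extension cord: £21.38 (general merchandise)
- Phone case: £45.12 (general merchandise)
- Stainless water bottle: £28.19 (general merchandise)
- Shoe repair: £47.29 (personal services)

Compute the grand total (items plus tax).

Dish soap £6.99: general merchandise → 4.25% → £0.297075
Canvas tote bag £15.96: general merchandise → 4.25% → £0.6783
Winter coat £339.38: apparel → 6.5% + 2% surcharge = 8.5% → £28.8473
Scented candle £19.36: general merchandise → 4.25% → £0.8228
Extension cord £21.38: general merchandise → 4.25% → £0.90865
Phone case £45.12: general merchandise → 4.25% → £1.9176
Stainless water bottle £28.19: general merchandise → 4.25% → £1.198075
Shoe repair £47.29: personal services → 4.5% → £2.12805
Subtotal = £523.67; unrounded tax = £36.79785 → £36.80; total due = £560.47

£560.47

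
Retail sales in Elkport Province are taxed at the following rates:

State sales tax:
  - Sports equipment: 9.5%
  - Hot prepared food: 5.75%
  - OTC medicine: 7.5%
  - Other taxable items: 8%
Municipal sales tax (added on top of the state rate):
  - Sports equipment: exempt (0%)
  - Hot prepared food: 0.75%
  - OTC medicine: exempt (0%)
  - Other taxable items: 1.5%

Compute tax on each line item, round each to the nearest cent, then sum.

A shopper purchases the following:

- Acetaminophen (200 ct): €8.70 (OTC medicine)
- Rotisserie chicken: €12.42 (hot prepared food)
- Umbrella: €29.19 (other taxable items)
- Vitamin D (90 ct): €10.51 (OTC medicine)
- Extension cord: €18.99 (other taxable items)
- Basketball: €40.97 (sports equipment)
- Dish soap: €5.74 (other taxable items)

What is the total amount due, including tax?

€137.78

Acetaminophen (200 ct) €8.70: OTC medicine → 7.5% + 0% municipal = 7.5% → €0.65
Rotisserie chicken €12.42: hot prepared food → 5.75% + 0.75% municipal = 6.5% → €0.81
Umbrella €29.19: other taxable items → 8% + 1.5% municipal = 9.5% → €2.77
Vitamin D (90 ct) €10.51: OTC medicine → 7.5% + 0% municipal = 7.5% → €0.79
Extension cord €18.99: other taxable items → 8% + 1.5% municipal = 9.5% → €1.80
Basketball €40.97: sports equipment → 9.5% + 0% municipal = 9.5% → €3.89
Dish soap €5.74: other taxable items → 8% + 1.5% municipal = 9.5% → €0.55
Subtotal = €126.52; tax = €11.26; total due = €137.78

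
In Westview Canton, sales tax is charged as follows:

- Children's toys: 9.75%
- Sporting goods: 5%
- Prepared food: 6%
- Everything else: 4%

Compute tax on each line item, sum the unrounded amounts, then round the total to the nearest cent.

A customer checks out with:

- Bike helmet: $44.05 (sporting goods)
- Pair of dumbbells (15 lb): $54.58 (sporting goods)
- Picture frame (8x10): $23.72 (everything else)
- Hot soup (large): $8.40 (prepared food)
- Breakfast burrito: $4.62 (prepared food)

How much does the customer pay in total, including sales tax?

$142.03

Bike helmet $44.05: sporting goods → 5% → $2.2025
Pair of dumbbells (15 lb) $54.58: sporting goods → 5% → $2.729
Picture frame (8x10) $23.72: everything else → 4% → $0.9488
Hot soup (large) $8.40: prepared food → 6% → $0.504
Breakfast burrito $4.62: prepared food → 6% → $0.2772
Subtotal = $135.37; unrounded tax = $6.6615 → $6.66; total due = $142.03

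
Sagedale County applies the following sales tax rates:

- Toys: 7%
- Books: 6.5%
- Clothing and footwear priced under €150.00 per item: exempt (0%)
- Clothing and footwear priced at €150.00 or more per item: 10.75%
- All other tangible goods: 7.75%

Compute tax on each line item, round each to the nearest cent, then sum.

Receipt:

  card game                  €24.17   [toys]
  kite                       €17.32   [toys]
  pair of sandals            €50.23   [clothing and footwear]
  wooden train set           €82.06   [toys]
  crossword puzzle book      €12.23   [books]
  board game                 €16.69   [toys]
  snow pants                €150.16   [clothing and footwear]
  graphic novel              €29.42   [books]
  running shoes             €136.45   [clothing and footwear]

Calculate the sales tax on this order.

€28.65

Card game €24.17: toys → 7% → €1.69
Kite €17.32: toys → 7% → €1.21
Pair of sandals €50.23: clothing and footwear, under €150.00 → 0% → €0.00
Wooden train set €82.06: toys → 7% → €5.74
Crossword puzzle book €12.23: books → 6.5% → €0.79
Board game €16.69: toys → 7% → €1.17
Snow pants €150.16: clothing and footwear, €150.00 or more → 10.75% → €16.14
Graphic novel €29.42: books → 6.5% → €1.91
Running shoes €136.45: clothing and footwear, under €150.00 → 0% → €0.00
Total tax = €1.69 + €1.21 + €5.74 + €0.79 + €1.17 + €16.14 + €1.91 = €28.65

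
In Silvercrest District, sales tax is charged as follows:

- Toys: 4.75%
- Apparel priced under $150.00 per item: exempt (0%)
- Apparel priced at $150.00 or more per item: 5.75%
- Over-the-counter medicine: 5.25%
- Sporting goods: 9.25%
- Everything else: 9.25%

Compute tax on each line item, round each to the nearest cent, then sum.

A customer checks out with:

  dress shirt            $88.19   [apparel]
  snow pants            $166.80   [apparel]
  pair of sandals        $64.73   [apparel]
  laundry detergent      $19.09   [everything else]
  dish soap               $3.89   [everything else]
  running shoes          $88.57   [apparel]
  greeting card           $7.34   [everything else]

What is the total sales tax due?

$12.40

Dress shirt $88.19: apparel, under $150.00 → 0% → $0.00
Snow pants $166.80: apparel, $150.00 or more → 5.75% → $9.59
Pair of sandals $64.73: apparel, under $150.00 → 0% → $0.00
Laundry detergent $19.09: everything else → 9.25% → $1.77
Dish soap $3.89: everything else → 9.25% → $0.36
Running shoes $88.57: apparel, under $150.00 → 0% → $0.00
Greeting card $7.34: everything else → 9.25% → $0.68
Total tax = $9.59 + $1.77 + $0.36 + $0.68 = $12.40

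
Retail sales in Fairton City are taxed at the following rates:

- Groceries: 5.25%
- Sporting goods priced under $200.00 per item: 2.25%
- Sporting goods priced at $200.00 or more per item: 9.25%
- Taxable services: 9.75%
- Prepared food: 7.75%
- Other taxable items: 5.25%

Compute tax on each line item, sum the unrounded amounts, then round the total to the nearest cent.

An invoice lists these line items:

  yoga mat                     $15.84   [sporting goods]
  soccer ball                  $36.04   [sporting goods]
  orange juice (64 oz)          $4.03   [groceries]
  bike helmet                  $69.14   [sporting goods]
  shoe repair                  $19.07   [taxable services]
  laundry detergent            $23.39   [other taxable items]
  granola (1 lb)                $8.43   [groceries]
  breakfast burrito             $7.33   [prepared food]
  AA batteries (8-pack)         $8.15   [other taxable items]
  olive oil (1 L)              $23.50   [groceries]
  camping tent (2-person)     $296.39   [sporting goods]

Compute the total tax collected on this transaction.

Yoga mat $15.84: sporting goods, under $200.00 → 2.25% → $0.3564
Soccer ball $36.04: sporting goods, under $200.00 → 2.25% → $0.8109
Orange juice (64 oz) $4.03: groceries → 5.25% → $0.211575
Bike helmet $69.14: sporting goods, under $200.00 → 2.25% → $1.55565
Shoe repair $19.07: taxable services → 9.75% → $1.859325
Laundry detergent $23.39: other taxable items → 5.25% → $1.227975
Granola (1 lb) $8.43: groceries → 5.25% → $0.442575
Breakfast burrito $7.33: prepared food → 7.75% → $0.568075
AA batteries (8-pack) $8.15: other taxable items → 5.25% → $0.427875
Olive oil (1 L) $23.50: groceries → 5.25% → $1.23375
Camping tent (2-person) $296.39: sporting goods, $200.00 or more → 9.25% → $27.416075
Unrounded tax sum = $36.110175 → $36.11

$36.11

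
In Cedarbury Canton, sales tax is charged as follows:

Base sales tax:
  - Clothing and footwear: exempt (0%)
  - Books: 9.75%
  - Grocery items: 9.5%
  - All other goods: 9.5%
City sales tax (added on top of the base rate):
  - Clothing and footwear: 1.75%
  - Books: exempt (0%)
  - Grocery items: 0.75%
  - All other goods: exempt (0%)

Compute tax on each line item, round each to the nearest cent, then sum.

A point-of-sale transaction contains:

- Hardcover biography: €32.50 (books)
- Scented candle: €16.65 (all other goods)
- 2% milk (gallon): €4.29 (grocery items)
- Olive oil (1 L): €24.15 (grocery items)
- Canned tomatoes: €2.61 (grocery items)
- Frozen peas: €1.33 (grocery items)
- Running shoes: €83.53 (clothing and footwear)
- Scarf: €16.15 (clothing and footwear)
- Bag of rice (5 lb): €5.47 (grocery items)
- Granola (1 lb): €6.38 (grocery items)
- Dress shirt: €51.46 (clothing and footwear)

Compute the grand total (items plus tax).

Hardcover biography €32.50: books → 9.75% + 0% city = 9.75% → €3.17
Scented candle €16.65: all other goods → 9.5% + 0% city = 9.5% → €1.58
2% milk (gallon) €4.29: grocery items → 9.5% + 0.75% city = 10.25% → €0.44
Olive oil (1 L) €24.15: grocery items → 9.5% + 0.75% city = 10.25% → €2.48
Canned tomatoes €2.61: grocery items → 9.5% + 0.75% city = 10.25% → €0.27
Frozen peas €1.33: grocery items → 9.5% + 0.75% city = 10.25% → €0.14
Running shoes €83.53: clothing and footwear → 0% + 1.75% city = 1.75% → €1.46
Scarf €16.15: clothing and footwear → 0% + 1.75% city = 1.75% → €0.28
Bag of rice (5 lb) €5.47: grocery items → 9.5% + 0.75% city = 10.25% → €0.56
Granola (1 lb) €6.38: grocery items → 9.5% + 0.75% city = 10.25% → €0.65
Dress shirt €51.46: clothing and footwear → 0% + 1.75% city = 1.75% → €0.90
Subtotal = €244.52; tax = €11.93; total due = €256.45

€256.45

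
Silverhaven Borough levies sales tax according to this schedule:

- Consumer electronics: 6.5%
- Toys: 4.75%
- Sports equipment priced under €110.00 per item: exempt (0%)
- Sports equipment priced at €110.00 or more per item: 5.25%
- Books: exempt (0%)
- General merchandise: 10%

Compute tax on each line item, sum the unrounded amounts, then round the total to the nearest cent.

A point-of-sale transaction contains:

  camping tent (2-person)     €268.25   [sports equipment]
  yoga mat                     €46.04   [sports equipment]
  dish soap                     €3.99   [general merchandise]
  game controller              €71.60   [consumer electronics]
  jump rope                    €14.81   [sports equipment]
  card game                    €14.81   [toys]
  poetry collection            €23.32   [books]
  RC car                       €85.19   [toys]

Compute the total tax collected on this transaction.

Camping tent (2-person) €268.25: sports equipment, €110.00 or more → 5.25% → €14.083125
Yoga mat €46.04: sports equipment, under €110.00 → 0% → €0.00
Dish soap €3.99: general merchandise → 10% → €0.399
Game controller €71.60: consumer electronics → 6.5% → €4.654
Jump rope €14.81: sports equipment, under €110.00 → 0% → €0.00
Card game €14.81: toys → 4.75% → €0.703475
Poetry collection €23.32: books → 0% → €0.00
RC car €85.19: toys → 4.75% → €4.046525
Unrounded tax sum = €23.886125 → €23.89

€23.89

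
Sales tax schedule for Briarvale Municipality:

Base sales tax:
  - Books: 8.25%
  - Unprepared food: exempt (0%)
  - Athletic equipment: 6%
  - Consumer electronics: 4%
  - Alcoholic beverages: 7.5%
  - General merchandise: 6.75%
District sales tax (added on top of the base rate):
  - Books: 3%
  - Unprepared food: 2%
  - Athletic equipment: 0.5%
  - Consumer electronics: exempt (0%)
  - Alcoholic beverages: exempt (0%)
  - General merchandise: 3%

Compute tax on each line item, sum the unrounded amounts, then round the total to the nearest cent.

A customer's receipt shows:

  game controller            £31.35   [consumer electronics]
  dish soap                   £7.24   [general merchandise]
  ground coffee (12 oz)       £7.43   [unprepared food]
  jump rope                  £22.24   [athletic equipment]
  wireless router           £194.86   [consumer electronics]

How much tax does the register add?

£11.35

Game controller £31.35: consumer electronics → 4% + 0% district = 4% → £1.254
Dish soap £7.24: general merchandise → 6.75% + 3% district = 9.75% → £0.7059
Ground coffee (12 oz) £7.43: unprepared food → 0% + 2% district = 2% → £0.1486
Jump rope £22.24: athletic equipment → 6% + 0.5% district = 6.5% → £1.4456
Wireless router £194.86: consumer electronics → 4% + 0% district = 4% → £7.7944
Unrounded tax sum = £11.3485 → £11.35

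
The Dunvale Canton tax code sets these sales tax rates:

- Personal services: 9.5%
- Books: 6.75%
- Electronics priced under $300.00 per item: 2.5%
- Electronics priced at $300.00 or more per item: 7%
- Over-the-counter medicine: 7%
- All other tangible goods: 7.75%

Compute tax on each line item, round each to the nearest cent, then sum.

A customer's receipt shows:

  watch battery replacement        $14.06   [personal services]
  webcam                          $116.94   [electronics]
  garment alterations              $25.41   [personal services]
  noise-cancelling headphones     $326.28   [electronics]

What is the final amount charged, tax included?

$512.20

Watch battery replacement $14.06: personal services → 9.5% → $1.34
Webcam $116.94: electronics, under $300.00 → 2.5% → $2.92
Garment alterations $25.41: personal services → 9.5% → $2.41
Noise-cancelling headphones $326.28: electronics, $300.00 or more → 7% → $22.84
Subtotal = $482.69; tax = $29.51; total due = $512.20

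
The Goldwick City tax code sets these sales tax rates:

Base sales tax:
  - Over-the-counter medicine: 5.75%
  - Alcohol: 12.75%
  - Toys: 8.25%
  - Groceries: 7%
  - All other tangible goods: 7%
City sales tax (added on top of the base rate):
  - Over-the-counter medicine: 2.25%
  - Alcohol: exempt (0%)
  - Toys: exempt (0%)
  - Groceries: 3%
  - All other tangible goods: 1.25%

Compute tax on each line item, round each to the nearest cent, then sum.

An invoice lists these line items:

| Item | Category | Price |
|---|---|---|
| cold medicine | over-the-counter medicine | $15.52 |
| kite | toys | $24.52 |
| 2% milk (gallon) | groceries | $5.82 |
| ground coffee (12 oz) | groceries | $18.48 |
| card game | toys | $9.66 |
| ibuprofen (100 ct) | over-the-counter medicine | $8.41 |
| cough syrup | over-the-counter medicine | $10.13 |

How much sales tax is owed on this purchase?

$7.97

Cold medicine $15.52: over-the-counter medicine → 5.75% + 2.25% city = 8% → $1.24
Kite $24.52: toys → 8.25% + 0% city = 8.25% → $2.02
2% milk (gallon) $5.82: groceries → 7% + 3% city = 10% → $0.58
Ground coffee (12 oz) $18.48: groceries → 7% + 3% city = 10% → $1.85
Card game $9.66: toys → 8.25% + 0% city = 8.25% → $0.80
Ibuprofen (100 ct) $8.41: over-the-counter medicine → 5.75% + 2.25% city = 8% → $0.67
Cough syrup $10.13: over-the-counter medicine → 5.75% + 2.25% city = 8% → $0.81
Total tax = $1.24 + $2.02 + $0.58 + $1.85 + $0.80 + $0.67 + $0.81 = $7.97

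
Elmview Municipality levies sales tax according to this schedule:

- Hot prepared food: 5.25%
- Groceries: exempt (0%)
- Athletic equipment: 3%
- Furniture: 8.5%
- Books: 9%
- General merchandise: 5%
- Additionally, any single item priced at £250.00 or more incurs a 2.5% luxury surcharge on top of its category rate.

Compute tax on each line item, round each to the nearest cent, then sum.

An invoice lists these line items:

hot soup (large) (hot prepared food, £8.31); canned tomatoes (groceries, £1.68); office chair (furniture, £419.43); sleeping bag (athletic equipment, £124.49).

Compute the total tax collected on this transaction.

£50.31

Hot soup (large) £8.31: hot prepared food → 5.25% → £0.44
Canned tomatoes £1.68: groceries → 0% → £0.00
Office chair £419.43: furniture → 8.5% + 2.5% surcharge = 11% → £46.14
Sleeping bag £124.49: athletic equipment → 3% → £3.73
Total tax = £0.44 + £46.14 + £3.73 = £50.31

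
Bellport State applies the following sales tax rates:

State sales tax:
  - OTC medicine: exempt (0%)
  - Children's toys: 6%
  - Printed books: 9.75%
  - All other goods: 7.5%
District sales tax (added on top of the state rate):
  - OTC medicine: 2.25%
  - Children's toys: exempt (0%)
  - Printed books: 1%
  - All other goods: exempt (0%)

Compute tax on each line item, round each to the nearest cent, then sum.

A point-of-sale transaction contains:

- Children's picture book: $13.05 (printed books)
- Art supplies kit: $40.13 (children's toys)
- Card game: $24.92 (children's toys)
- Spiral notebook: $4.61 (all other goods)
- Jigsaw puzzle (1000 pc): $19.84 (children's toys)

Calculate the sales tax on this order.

Children's picture book $13.05: printed books → 9.75% + 1% district = 10.75% → $1.40
Art supplies kit $40.13: children's toys → 6% + 0% district = 6% → $2.41
Card game $24.92: children's toys → 6% + 0% district = 6% → $1.50
Spiral notebook $4.61: all other goods → 7.5% + 0% district = 7.5% → $0.35
Jigsaw puzzle (1000 pc) $19.84: children's toys → 6% + 0% district = 6% → $1.19
Total tax = $1.40 + $2.41 + $1.50 + $0.35 + $1.19 = $6.85

$6.85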